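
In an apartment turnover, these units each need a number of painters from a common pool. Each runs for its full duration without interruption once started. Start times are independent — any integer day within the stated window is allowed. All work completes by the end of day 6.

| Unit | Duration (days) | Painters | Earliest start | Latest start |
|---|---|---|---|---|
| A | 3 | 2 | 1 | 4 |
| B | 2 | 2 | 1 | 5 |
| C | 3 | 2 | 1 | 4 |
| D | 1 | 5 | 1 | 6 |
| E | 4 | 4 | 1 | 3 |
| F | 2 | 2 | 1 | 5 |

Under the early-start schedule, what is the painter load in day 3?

At early start, day 3 has: A, C, E.
Demand: 2 + 2 + 4 = 8.

8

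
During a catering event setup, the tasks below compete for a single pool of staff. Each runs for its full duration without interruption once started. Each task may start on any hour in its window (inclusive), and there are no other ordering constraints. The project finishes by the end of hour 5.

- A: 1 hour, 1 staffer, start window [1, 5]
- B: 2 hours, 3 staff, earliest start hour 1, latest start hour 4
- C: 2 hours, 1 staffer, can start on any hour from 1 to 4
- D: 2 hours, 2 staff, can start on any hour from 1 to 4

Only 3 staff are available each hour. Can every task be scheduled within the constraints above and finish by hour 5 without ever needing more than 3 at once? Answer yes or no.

Schedule A@1, B@2, C@4, D@4: h1:1  h2:3  h3:3  h4:3  h5:3 — peak 3 ≤ 3.

yes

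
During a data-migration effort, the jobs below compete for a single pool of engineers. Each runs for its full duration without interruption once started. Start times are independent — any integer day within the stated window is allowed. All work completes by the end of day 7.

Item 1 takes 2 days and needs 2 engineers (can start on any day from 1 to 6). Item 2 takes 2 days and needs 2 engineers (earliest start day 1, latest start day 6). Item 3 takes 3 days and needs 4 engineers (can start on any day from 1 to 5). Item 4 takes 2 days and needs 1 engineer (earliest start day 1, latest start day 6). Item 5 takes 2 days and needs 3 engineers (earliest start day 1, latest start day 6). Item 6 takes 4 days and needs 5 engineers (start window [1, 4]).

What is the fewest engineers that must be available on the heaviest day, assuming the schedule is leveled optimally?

Early-start (Item 1@1, Item 2@1, Item 3@1, Item 4@1, Item 5@1, Item 6@1) gives peak 17: d1:17  d2:17  d3:9  d4:5  d5:0  d6:0  d7:0.
Shift Item 4→3, Item 5→5, Item 6→4.
Schedule Item 1@1, Item 2@1, Item 3@1, Item 4@3, Item 5@5, Item 6@4: d1:8  d2:8  d3:5  d4:6  d5:8  d6:8  d7:5 — peak 8.

8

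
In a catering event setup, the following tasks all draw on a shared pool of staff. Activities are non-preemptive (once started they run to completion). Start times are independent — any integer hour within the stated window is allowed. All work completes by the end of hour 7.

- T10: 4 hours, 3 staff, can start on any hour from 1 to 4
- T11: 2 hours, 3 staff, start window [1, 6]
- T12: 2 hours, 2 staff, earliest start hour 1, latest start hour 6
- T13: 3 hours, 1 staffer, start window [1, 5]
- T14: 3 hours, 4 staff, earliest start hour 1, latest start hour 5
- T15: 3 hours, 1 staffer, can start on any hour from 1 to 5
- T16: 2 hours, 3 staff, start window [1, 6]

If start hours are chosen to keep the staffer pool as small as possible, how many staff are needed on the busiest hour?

Early-start (T10@1, T11@1, T12@1, T13@1, T14@1, T15@1, T16@1) gives peak 17: h1:17  h2:17  h3:9  h4:3  h5:0  h6:0  h7:0.
Shift T12→3, T14→5, T15→3, T16→6.
Schedule T10@1, T11@1, T12@3, T13@1, T14@5, T15@3, T16@6: h1:7  h2:7  h3:7  h4:6  h5:5  h6:7  h7:7 — peak 7.
Total staffer-hours = 46 over 7 hours ⇒ peak ≥ ⌈46/7⌉ = 7, so 7 is optimal.

7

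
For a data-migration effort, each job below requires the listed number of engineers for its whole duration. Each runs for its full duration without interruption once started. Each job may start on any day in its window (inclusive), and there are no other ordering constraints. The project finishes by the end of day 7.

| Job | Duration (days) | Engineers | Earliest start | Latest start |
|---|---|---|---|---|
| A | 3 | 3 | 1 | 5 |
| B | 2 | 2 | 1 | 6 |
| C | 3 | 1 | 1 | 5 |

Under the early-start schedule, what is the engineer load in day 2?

6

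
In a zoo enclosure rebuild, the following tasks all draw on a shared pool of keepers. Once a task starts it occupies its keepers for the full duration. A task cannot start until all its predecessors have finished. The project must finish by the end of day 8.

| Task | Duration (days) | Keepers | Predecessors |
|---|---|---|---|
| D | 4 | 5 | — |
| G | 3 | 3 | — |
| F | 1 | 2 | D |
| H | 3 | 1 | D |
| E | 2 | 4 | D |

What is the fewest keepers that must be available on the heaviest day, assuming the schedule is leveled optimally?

8

Schedule D@1, G@1, F@5, H@5, E@5: d1:8  d2:8  d3:8  d4:5  d5:7  d6:5  d7:1  d8:0 — peak 8.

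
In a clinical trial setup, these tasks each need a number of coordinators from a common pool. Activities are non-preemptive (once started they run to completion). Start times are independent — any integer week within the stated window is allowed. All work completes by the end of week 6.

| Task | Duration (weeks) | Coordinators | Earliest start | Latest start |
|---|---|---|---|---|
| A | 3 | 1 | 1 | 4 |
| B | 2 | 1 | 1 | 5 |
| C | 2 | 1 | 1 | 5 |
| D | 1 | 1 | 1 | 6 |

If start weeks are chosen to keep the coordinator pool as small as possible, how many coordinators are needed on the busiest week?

2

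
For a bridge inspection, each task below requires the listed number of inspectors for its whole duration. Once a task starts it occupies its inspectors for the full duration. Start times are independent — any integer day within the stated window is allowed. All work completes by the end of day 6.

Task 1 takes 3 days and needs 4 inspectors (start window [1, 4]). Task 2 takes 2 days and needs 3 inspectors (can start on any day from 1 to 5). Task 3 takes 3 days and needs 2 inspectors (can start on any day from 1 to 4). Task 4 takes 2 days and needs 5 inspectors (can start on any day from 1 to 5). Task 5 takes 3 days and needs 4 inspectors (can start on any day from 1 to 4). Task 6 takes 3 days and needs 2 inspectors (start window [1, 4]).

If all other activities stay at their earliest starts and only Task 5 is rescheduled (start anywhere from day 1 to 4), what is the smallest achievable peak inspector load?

Task 5@1: d1:20  d2:20  d3:12  d4:0  d5:0  d6:0 → peak 20
Task 5@2: d1:16  d2:20  d3:12  d4:4  d5:0  d6:0 → peak 20
Task 5@3: d1:16  d2:16  d3:12  d4:4  d5:4  d6:0 → peak 16
Task 5@4: d1:16  d2:16  d3:8  d4:4  d5:4  d6:4 → peak 16
Best is Task 5@3, peak 16.

16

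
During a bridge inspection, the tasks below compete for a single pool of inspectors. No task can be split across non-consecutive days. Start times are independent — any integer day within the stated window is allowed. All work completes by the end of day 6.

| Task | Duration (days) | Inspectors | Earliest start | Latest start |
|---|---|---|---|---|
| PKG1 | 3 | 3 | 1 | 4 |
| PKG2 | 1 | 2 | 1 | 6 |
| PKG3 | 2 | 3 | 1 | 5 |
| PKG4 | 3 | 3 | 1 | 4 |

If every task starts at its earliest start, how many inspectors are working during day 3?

6

At early start, day 3 has: PKG1, PKG4.
Demand: 3 + 3 = 6.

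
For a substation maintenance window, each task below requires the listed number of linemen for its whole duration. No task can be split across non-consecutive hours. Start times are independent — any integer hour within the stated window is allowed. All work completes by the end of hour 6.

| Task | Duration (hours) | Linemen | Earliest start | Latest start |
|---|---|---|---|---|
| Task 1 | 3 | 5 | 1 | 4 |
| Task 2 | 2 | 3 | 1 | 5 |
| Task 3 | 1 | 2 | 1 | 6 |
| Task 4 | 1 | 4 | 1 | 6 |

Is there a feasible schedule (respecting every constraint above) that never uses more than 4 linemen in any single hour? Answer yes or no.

Total lineman-hours = 27; over 6 hours the average is 27/6 > 4, so some hour must exceed 4.

no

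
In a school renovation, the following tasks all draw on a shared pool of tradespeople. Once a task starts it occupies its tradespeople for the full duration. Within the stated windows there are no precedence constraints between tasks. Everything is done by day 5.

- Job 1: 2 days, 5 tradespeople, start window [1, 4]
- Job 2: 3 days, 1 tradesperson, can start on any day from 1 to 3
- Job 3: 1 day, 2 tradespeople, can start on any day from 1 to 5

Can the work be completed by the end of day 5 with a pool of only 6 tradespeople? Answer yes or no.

Schedule Job 1@1, Job 2@3, Job 3@3: d1:5  d2:5  d3:3  d4:1  d5:1 — peak 5 ≤ 6.

yes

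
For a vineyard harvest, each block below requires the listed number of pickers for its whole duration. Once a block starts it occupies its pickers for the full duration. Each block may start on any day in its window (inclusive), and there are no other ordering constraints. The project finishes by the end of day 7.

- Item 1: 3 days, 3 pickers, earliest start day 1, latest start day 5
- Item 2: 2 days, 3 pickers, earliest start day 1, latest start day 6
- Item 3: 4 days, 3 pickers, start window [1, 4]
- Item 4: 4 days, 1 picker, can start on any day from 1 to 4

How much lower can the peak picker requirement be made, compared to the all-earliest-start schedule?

Early-start peak: d1:10  d2:10  d3:7  d4:4  d5:0  d6:0  d7:0 ⇒ 10.
Leveled (Item 1@1, Item 2@1, Item 3@3, Item 4@4): d1:6  d2:6  d3:6  d4:4  d5:4  d6:4  d7:1 ⇒ 6.
Reduction 10 − 6 = 4.

4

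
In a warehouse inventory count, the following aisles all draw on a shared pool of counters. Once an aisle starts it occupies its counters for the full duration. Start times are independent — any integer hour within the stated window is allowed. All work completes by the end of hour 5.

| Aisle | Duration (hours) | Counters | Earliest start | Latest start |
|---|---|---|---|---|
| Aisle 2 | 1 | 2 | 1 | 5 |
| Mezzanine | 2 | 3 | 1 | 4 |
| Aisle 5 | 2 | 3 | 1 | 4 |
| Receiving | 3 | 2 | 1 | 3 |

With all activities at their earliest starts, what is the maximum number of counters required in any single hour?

10

Early-start schedule: Aisle 2@1, Mezzanine@1, Aisle 5@1, Receiving@1.
Load per hour: hour 1: 10, hour 2: 8, hour 3: 2, hour 4: 0, hour 5: 0.
Peak is 10.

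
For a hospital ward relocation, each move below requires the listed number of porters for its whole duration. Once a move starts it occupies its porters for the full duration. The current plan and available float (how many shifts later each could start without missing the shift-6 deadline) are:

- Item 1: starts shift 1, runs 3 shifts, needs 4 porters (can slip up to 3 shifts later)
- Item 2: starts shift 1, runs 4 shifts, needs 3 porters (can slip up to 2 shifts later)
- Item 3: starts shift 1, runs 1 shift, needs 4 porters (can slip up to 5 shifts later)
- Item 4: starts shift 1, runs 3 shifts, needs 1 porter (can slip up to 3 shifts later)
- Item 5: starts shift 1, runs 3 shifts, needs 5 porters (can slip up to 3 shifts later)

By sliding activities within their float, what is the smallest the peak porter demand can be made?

Early-start (Item 1@1, Item 2@1, Item 3@1, Item 4@1, Item 5@1) gives peak 17: s1:17  s2:13  s3:13  s4:3  s5:0  s6:0.
Shift Item 3→5, Item 5→4.
Schedule Item 1@1, Item 2@1, Item 3@5, Item 4@1, Item 5@4: s1:8  s2:8  s3:8  s4:8  s5:9  s6:5 — peak 9.

9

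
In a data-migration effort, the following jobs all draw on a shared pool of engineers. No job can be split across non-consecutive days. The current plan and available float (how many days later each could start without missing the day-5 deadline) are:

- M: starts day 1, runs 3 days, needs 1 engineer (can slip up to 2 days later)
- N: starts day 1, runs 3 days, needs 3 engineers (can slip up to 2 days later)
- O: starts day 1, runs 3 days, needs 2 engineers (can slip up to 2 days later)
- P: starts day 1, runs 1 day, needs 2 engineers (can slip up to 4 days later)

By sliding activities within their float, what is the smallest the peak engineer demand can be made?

6

Early-start (M@1, N@1, O@1, P@1) gives peak 8: d1:8  d2:6  d3:6  d4:0  d5:0.
Shift P→4.
Schedule M@1, N@1, O@1, P@4: d1:6  d2:6  d3:6  d4:2  d5:0 — peak 6.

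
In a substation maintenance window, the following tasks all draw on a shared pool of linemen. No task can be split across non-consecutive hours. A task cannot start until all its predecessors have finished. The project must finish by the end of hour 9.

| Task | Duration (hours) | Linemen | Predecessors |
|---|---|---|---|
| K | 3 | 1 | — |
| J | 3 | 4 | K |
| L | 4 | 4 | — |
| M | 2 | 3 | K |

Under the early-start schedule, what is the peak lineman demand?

11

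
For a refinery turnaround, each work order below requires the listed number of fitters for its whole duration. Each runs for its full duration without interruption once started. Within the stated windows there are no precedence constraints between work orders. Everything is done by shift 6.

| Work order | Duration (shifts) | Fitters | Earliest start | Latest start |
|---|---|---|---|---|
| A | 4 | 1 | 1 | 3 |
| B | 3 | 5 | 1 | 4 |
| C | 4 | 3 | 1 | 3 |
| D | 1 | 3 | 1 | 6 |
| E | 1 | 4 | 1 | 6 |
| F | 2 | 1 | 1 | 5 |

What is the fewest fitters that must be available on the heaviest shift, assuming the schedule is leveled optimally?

9

Early-start (A@1, B@1, C@1, D@1, E@1, F@1) gives peak 17: s1:17  s2:10  s3:9  s4:4  s5:0  s6:0.
Shift D→4, E→5, F→4.
Schedule A@1, B@1, C@1, D@4, E@5, F@4: s1:9  s2:9  s3:9  s4:8  s5:5  s6:0 — peak 9.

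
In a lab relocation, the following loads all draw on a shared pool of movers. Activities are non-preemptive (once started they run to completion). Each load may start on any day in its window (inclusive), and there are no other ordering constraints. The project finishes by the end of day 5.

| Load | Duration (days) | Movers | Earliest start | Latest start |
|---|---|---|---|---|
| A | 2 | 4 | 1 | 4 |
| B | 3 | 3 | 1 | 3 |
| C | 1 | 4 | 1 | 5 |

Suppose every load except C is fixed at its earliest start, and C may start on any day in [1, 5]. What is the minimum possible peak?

C@1: d1:11  d2:7  d3:3  d4:0  d5:0 → peak 11
C@2: d1:7  d2:11  d3:3  d4:0  d5:0 → peak 11
C@3: d1:7  d2:7  d3:7  d4:0  d5:0 → peak 7
C@4: d1:7  d2:7  d3:3  d4:4  d5:0 → peak 7
C@5: d1:7  d2:7  d3:3  d4:0  d5:4 → peak 7
Best is C@3, peak 7.

7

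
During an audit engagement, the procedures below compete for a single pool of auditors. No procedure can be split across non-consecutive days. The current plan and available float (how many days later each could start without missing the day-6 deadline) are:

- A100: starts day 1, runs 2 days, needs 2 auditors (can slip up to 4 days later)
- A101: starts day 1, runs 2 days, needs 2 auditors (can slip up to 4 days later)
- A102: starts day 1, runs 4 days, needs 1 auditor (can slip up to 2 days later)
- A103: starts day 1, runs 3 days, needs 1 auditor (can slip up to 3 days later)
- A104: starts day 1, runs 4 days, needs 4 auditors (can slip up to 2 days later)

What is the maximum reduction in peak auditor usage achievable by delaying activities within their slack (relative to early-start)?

Early-start peak: d1:10  d2:10  d3:6  d4:5  d5:0  d6:0 ⇒ 10.
Leveled (A100@1, A101@1, A102@1, A103@1, A104@3): d1:6  d2:6  d3:6  d4:5  d5:4  d6:4 ⇒ 6.
Reduction 10 − 6 = 4.

4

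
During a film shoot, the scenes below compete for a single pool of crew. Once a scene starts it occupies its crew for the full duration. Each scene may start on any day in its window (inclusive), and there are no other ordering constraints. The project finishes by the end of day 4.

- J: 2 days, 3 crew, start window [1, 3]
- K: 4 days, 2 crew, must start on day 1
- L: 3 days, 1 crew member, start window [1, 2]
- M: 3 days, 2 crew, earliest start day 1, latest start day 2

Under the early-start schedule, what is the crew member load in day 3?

5

At early start, day 3 has: K, L, M.
Demand: 2 + 1 + 2 = 5.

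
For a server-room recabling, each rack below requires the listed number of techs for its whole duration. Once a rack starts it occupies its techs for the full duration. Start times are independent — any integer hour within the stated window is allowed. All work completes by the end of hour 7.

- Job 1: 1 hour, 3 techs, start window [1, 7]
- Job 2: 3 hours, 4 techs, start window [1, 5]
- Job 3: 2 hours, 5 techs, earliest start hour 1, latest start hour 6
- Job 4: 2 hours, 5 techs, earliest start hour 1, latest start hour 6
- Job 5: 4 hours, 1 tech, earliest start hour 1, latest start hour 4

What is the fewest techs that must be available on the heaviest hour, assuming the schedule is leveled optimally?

Early-start (Job 1@1, Job 2@1, Job 3@1, Job 4@1, Job 5@1) gives peak 18: h1:18  h2:15  h3:5  h4:1  h5:0  h6:0  h7:0.
Shift Job 3→4, Job 4→6, Job 5→2.
Schedule Job 1@1, Job 2@1, Job 3@4, Job 4@6, Job 5@2: h1:7  h2:5  h3:5  h4:6  h5:6  h6:5  h7:5 — peak 7.

7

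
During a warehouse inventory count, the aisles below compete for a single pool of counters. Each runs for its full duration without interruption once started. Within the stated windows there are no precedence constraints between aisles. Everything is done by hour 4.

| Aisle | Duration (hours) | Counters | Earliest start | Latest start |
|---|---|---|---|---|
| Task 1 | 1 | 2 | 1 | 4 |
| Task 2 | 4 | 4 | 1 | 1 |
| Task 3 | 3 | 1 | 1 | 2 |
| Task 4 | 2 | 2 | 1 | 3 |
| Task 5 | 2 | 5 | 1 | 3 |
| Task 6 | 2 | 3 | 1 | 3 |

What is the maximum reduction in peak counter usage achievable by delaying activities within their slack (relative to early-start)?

6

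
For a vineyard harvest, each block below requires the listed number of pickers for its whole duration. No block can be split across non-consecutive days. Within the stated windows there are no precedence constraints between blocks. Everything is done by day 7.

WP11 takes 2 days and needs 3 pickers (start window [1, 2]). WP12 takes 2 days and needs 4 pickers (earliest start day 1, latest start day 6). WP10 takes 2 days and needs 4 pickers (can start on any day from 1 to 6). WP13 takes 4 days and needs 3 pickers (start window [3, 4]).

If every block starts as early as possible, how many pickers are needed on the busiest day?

11

Early-start schedule: WP11@1, WP12@1, WP10@1, WP13@3.
Load per day: day 1: 11, day 2: 11, day 3: 3, day 4: 3, day 5: 3, day 6: 3, day 7: 0.
Peak is 11.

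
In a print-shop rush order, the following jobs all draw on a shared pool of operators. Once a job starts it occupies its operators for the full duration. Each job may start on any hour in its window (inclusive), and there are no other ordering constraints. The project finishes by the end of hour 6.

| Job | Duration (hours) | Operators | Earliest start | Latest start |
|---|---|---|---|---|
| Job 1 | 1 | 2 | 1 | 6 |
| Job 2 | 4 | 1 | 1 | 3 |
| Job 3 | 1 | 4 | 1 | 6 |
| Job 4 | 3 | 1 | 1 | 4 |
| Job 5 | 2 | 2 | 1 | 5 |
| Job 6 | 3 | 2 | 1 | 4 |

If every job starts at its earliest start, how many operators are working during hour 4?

1

At early start, hour 4 has: Job 2.
Demand: 1 = 1.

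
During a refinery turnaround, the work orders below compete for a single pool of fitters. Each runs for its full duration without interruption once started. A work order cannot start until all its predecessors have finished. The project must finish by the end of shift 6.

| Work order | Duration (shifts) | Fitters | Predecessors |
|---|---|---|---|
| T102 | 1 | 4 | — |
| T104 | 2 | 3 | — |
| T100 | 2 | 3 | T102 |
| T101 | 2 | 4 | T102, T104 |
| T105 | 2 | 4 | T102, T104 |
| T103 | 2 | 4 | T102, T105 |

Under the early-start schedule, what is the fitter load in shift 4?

8

At early start, shift 4 has: T101, T105.
Demand: 4 + 4 = 8.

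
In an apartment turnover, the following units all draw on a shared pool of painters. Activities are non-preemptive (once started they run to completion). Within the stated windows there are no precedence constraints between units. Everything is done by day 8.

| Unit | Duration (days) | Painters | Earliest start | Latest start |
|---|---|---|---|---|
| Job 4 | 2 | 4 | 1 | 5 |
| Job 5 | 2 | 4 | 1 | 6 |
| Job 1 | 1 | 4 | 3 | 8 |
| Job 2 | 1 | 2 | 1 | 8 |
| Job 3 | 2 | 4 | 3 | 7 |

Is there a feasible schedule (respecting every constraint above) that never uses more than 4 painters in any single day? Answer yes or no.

yes

Schedule Job 4@1, Job 5@3, Job 1@5, Job 2@6, Job 3@7: d1:4  d2:4  d3:4  d4:4  d5:4  d6:2  d7:4  d8:4 — peak 4 ≤ 4.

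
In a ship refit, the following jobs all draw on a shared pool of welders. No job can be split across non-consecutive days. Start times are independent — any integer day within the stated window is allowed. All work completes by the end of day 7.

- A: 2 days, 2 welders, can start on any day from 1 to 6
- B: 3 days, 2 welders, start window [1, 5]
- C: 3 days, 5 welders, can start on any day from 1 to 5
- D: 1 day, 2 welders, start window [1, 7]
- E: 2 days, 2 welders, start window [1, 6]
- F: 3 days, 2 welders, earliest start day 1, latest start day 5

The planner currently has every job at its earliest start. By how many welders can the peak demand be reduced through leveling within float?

9

Early-start peak: d1:15  d2:13  d3:9  d4:0  d5:0  d6:0  d7:0 ⇒ 15.
Leveled (A@1, B@1, C@5, D@1, E@3, F@2): d1:6  d2:6  d3:6  d4:4  d5:5  d6:5  d7:5 ⇒ 6.
Reduction 15 − 6 = 9.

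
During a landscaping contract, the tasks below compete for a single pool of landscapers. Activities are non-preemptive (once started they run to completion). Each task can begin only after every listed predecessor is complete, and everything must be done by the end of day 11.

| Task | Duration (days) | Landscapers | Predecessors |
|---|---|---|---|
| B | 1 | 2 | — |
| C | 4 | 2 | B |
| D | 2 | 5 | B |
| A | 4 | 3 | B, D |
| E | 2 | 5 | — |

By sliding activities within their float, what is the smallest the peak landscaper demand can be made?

5

Early-start (B@1, C@2, D@2, A@4, E@1) gives peak 12: d1:7  d2:12  d3:7  d4:5  d5:5  d6:3  d7:3  d8:0  d9:0  d10:0  d11:0.
Shift C→4, E→8.
Schedule B@1, C@4, D@2, A@4, E@8: d1:2  d2:5  d3:5  d4:5  d5:5  d6:5  d7:5  d8:5  d9:5  d10:0  d11:0 — peak 5.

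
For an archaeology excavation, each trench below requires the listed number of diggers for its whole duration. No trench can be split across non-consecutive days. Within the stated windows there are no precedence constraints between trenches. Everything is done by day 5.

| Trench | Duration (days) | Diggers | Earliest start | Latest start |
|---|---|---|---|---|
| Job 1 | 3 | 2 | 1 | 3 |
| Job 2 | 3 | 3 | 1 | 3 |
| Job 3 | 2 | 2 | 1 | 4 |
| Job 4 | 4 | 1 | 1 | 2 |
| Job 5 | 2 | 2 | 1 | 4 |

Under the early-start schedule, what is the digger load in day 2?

At early start, day 2 has: Job 1, Job 2, Job 3, Job 4, Job 5.
Demand: 2 + 3 + 2 + 1 + 2 = 10.

10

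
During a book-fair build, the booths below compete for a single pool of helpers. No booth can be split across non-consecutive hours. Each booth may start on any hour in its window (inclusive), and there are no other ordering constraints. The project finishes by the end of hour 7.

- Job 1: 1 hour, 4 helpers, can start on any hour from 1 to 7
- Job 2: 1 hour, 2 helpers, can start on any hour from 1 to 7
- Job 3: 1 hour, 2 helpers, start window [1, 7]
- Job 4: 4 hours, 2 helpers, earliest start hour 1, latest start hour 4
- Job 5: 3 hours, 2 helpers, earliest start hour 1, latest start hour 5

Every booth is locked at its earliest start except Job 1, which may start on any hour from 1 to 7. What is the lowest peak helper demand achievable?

8

Job 1@1: h1:12  h2:4  h3:4  h4:2  h5:0  h6:0  h7:0 → peak 12
Job 1@2: h1:8  h2:8  h3:4  h4:2  h5:0  h6:0  h7:0 → peak 8
Job 1@3: h1:8  h2:4  h3:8  h4:2  h5:0  h6:0  h7:0 → peak 8
Job 1@4: h1:8  h2:4  h3:4  h4:6  h5:0  h6:0  h7:0 → peak 8
Job 1@5: h1:8  h2:4  h3:4  h4:2  h5:4  h6:0  h7:0 → peak 8
Job 1@6: h1:8  h2:4  h3:4  h4:2  h5:0  h6:4  h7:0 → peak 8
Job 1@7: h1:8  h2:4  h3:4  h4:2  h5:0  h6:0  h7:4 → peak 8
Best is Job 1@2, peak 8.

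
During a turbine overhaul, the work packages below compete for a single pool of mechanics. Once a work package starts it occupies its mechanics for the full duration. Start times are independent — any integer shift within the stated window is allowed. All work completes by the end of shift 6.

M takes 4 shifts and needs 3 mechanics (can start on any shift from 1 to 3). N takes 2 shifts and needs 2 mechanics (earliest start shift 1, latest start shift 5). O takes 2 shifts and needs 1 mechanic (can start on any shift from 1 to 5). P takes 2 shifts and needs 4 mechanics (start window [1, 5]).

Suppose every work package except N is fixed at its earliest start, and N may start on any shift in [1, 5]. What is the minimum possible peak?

8

N@1: s1:10  s2:10  s3:3  s4:3  s5:0  s6:0 → peak 10
N@2: s1:8  s2:10  s3:5  s4:3  s5:0  s6:0 → peak 10
N@3: s1:8  s2:8  s3:5  s4:5  s5:0  s6:0 → peak 8
N@4: s1:8  s2:8  s3:3  s4:5  s5:2  s6:0 → peak 8
N@5: s1:8  s2:8  s3:3  s4:3  s5:2  s6:2 → peak 8
Best is N@3, peak 8.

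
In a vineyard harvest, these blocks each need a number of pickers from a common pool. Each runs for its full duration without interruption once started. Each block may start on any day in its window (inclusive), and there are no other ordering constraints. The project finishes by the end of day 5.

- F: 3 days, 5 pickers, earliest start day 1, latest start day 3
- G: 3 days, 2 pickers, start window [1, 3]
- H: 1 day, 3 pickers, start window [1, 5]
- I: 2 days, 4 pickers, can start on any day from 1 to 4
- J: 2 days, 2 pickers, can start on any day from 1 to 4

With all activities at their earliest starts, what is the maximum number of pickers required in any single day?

16

Early-start schedule: F@1, G@1, H@1, I@1, J@1.
Load per day: day 1: 16, day 2: 13, day 3: 7, day 4: 0, day 5: 0.
Peak is 16.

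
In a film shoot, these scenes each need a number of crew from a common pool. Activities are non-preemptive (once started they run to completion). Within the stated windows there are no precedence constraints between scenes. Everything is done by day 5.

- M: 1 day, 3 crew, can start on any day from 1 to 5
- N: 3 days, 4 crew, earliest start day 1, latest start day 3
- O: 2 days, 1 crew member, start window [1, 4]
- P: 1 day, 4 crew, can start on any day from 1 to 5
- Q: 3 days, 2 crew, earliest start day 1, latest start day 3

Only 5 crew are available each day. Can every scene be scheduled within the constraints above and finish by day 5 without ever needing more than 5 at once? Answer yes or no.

no

Total crew member-days = 27; over 5 days the average is 27/5 > 5, so some day must exceed 5.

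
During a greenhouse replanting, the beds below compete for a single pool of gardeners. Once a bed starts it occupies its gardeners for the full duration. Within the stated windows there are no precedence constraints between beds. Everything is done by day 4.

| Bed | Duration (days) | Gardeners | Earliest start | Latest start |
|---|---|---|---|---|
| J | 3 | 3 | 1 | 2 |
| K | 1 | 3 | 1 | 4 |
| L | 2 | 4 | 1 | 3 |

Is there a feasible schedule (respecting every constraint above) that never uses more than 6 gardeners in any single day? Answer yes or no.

no

The minimum achievable peak is 7; 6 < 7, so no feasible schedule stays within the cap.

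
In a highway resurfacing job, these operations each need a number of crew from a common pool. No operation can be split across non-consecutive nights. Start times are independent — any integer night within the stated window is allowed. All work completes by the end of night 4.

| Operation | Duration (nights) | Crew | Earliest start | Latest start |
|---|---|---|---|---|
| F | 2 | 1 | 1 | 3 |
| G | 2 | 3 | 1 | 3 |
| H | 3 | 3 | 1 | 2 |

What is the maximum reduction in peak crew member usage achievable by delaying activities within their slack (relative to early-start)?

1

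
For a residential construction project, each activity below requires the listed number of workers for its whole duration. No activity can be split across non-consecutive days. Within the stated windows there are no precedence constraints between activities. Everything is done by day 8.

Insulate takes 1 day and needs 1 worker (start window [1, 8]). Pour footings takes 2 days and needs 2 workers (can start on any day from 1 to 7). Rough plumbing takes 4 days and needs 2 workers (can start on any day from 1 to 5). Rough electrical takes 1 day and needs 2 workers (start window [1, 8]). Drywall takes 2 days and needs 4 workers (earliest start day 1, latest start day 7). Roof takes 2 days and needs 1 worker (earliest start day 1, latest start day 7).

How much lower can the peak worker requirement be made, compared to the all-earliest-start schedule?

Early-start peak: d1:12  d2:9  d3:2  d4:2  d5:0  d6:0  d7:0  d8:0 ⇒ 12.
Leveled (Insulate@1, Pour footings@1, Rough plumbing@2, Rough electrical@3, Drywall@6, Roof@4): d1:3  d2:4  d3:4  d4:3  d5:3  d6:4  d7:4  d8:0 ⇒ 4.
Reduction 12 − 4 = 8.

8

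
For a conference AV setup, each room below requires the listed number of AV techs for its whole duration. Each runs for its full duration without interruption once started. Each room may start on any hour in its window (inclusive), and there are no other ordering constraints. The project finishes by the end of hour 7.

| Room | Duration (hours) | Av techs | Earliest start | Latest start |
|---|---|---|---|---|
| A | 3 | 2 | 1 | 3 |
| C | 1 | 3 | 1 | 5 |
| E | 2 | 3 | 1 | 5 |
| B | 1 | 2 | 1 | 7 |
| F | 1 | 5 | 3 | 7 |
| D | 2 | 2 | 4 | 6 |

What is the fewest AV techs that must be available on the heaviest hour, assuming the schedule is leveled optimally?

Early-start (A@1, C@1, E@1, B@1, F@3, D@4) gives peak 10: h1:10  h2:5  h3:7  h4:2  h5:2  h6:0  h7:0.
Shift E→2, B→4, F→5, D→6.
Schedule A@1, C@1, E@2, B@4, F@5, D@6: h1:5  h2:5  h3:5  h4:2  h5:5  h6:2  h7:2 — peak 5.

5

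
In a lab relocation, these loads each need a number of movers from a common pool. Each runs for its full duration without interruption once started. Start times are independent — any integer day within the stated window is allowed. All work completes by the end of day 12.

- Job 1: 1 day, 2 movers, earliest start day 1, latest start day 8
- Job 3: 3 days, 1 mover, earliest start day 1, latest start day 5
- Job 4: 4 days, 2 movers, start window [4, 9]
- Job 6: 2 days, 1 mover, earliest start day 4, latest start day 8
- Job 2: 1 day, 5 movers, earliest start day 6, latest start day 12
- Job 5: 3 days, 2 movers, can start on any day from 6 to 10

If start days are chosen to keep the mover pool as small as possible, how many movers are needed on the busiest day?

5

Early-start (Job 1@1, Job 3@1, Job 4@4, Job 6@4, Job 2@6, Job 5@6) gives peak 9: d1:3  d2:1  d3:1  d4:3  d5:3  d6:9  d7:4  d8:2  d9:0  d10:0  d11:0  d12:0.
Shift Job 2→8, Job 5→9.
Schedule Job 1@1, Job 3@1, Job 4@4, Job 6@4, Job 2@8, Job 5@9: d1:3  d2:1  d3:1  d4:3  d5:3  d6:2  d7:2  d8:5  d9:2  d10:2  d11:2  d12:0 — peak 5.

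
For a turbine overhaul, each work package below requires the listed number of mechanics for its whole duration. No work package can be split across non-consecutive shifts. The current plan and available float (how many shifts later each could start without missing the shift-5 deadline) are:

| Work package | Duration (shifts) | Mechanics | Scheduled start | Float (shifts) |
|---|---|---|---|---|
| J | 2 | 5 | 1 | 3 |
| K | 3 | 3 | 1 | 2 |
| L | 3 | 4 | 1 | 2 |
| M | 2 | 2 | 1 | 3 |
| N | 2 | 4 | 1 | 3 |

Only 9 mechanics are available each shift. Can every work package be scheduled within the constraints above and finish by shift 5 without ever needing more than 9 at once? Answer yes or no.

Schedule J@1, K@3, L@1, M@3, N@4: s1:9  s2:9  s3:9  s4:9  s5:7 — peak 9 ≤ 9.

yes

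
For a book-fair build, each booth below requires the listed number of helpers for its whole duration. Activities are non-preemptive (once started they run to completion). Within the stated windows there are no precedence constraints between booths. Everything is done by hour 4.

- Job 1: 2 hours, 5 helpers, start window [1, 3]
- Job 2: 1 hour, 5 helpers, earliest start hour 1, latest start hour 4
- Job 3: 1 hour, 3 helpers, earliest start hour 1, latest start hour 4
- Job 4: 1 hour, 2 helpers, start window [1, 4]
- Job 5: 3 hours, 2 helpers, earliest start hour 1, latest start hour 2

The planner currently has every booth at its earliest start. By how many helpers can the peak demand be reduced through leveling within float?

Early-start peak: h1:17  h2:7  h3:2  h4:0 ⇒ 17.
Leveled (Job 1@1, Job 2@3, Job 3@4, Job 4@1, Job 5@2): h1:7  h2:7  h3:7  h4:5 ⇒ 7.
Reduction 17 − 7 = 10.

10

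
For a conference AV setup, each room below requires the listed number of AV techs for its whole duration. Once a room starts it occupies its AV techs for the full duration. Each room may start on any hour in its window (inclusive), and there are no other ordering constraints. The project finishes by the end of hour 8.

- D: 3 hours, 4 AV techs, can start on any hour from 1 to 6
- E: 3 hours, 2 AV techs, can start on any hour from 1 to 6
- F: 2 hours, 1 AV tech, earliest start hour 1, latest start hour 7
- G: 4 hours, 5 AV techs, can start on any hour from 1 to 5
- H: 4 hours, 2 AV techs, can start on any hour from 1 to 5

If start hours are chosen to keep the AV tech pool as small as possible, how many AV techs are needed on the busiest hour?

7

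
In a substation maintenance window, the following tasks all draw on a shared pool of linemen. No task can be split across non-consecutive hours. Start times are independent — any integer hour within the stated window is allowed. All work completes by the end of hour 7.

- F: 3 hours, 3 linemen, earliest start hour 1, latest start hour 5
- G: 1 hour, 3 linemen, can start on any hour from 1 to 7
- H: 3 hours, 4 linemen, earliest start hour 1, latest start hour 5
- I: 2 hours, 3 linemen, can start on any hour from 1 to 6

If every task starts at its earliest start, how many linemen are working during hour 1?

At early start, hour 1 has: F, G, H, I.
Demand: 3 + 3 + 4 + 3 = 13.

13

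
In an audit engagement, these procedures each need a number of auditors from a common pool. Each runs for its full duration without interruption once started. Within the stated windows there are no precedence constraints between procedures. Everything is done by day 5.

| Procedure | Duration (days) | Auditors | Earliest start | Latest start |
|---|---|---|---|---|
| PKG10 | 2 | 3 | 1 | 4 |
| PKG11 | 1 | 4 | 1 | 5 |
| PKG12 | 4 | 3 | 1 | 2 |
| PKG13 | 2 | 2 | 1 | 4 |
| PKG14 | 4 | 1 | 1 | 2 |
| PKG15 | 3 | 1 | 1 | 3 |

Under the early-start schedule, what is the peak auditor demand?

14

Early-start schedule: PKG10@1, PKG11@1, PKG12@1, PKG13@1, PKG14@1, PKG15@1.
Load per day: day 1: 14, day 2: 10, day 3: 5, day 4: 4, day 5: 0.
Peak is 14.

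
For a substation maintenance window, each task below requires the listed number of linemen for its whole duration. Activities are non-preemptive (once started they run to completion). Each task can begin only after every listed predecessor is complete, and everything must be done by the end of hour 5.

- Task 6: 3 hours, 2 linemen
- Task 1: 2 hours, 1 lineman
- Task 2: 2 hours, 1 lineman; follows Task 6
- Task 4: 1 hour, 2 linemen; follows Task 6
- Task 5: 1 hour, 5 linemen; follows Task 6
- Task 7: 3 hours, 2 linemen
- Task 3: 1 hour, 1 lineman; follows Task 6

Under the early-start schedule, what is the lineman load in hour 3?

4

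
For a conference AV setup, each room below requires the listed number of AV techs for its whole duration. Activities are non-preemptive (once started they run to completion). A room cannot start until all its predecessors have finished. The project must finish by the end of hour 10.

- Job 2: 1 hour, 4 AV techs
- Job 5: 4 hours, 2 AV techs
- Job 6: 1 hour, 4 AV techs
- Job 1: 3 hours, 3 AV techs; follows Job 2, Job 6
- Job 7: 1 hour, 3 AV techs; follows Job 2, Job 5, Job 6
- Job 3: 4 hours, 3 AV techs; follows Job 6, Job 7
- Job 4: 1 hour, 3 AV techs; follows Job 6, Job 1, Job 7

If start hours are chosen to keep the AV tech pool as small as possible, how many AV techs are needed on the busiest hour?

6

Early-start (Job 2@1, Job 5@1, Job 6@1, Job 1@2, Job 7@5, Job 3@6, Job 4@6) gives peak 10: h1:10  h2:5  h3:5  h4:5  h5:3  h6:6  h7:3  h8:3  h9:3  h10:0.
Shift Job 6→2, Job 1→3.
Schedule Job 2@1, Job 5@1, Job 6@2, Job 1@3, Job 7@5, Job 3@6, Job 4@6: h1:6  h2:6  h3:5  h4:5  h5:6  h6:6  h7:3  h8:3  h9:3  h10:0 — peak 6.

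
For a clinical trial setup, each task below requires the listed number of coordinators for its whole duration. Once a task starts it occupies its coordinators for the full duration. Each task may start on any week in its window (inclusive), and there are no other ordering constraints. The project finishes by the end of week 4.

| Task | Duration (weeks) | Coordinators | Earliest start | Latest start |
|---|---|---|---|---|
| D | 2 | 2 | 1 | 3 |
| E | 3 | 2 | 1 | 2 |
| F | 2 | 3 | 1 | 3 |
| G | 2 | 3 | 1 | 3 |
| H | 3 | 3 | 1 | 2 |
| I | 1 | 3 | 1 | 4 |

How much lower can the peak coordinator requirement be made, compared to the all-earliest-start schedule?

6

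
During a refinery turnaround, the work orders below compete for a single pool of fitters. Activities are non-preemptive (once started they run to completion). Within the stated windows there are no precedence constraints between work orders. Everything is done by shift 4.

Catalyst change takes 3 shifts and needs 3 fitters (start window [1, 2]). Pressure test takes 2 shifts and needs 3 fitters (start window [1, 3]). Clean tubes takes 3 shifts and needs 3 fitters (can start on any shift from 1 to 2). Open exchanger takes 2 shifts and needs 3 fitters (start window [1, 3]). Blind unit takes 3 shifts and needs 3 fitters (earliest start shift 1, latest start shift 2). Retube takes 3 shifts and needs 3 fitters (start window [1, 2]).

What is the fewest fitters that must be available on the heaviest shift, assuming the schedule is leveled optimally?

Early-start (Catalyst change@1, Pressure test@1, Clean tubes@1, Open exchanger@1, Blind unit@1, Retube@1) gives peak 18: s1:18  s2:18  s3:12  s4:0.
Shift Open exchanger→3.
Schedule Catalyst change@1, Pressure test@1, Clean tubes@1, Open exchanger@3, Blind unit@1, Retube@1: s1:15  s2:15  s3:15  s4:3 — peak 15.

15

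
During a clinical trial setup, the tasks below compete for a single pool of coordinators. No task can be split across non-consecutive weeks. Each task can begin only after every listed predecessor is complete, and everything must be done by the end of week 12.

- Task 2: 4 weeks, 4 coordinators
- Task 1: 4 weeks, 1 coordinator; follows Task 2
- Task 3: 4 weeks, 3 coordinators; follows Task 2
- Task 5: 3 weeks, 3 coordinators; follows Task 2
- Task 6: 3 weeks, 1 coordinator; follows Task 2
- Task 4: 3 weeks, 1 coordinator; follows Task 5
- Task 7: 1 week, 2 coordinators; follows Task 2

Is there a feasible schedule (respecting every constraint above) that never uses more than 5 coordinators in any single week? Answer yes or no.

yes

Schedule Task 2@1, Task 1@5, Task 3@8, Task 5@5, Task 6@5, Task 4@8, Task 7@11: w1:4  w2:4  w3:4  w4:4  w5:5  w6:5  w7:5  w8:5  w9:4  w10:4  w11:5  w12:0 — peak 5 ≤ 5.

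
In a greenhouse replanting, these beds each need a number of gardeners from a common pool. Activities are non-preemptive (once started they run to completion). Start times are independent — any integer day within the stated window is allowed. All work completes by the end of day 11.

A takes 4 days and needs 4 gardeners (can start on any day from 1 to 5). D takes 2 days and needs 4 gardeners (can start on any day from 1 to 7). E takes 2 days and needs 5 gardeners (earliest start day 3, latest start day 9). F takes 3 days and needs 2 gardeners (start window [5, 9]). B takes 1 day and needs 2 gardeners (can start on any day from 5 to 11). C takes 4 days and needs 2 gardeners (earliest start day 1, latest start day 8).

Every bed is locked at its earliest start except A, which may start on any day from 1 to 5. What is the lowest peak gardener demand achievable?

8

A@1: d1:10  d2:10  d3:11  d4:11  d5:4  d6:2  d7:2  d8:0  d9:0  d10:0  d11:0 → peak 11
A@2: d1:6  d2:10  d3:11  d4:11  d5:8  d6:2  d7:2  d8:0  d9:0  d10:0  d11:0 → peak 11
A@3: d1:6  d2:6  d3:11  d4:11  d5:8  d6:6  d7:2  d8:0  d9:0  d10:0  d11:0 → peak 11
A@4: d1:6  d2:6  d3:7  d4:11  d5:8  d6:6  d7:6  d8:0  d9:0  d10:0  d11:0 → peak 11
A@5: d1:6  d2:6  d3:7  d4:7  d5:8  d6:6  d7:6  d8:4  d9:0  d10:0  d11:0 → peak 8
Best is A@5, peak 8.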